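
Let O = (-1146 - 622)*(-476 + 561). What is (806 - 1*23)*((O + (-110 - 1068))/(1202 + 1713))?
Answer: -118591614/2915 ≈ -40683.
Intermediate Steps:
O = -150280 (O = -1768*85 = -150280)
(806 - 1*23)*((O + (-110 - 1068))/(1202 + 1713)) = (806 - 1*23)*((-150280 + (-110 - 1068))/(1202 + 1713)) = (806 - 23)*((-150280 - 1178)/2915) = 783*(-151458*1/2915) = 783*(-151458/2915) = -118591614/2915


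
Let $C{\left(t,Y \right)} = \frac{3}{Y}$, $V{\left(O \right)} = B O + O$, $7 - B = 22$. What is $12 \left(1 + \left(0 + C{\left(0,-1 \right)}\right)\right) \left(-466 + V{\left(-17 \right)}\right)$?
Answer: $5472$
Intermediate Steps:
$B = -15$ ($B = 7 - 22 = -15$)
$V{\left(O \right)} = - 14 O$ ($V{\left(O \right)} = - 15 O + O = - 14 O$)
$12 \left(1 + \left(0 + C{\left(0,-1 \right)}\right)\right) \left(-466 + V{\left(-17 \right)}\right) = 12 \left(1 + \left(0 + \frac{3}{-1}\right)\right) \left(-466 - -238\right) = 12 \left(1 + \left(0 + 3 \left(-1\right)\right)\right) \left(-466 + 238\right) = 12 \left(1 + \left(0 - 3\right)\right) \left(-228\right) = 12 \left(1 - 3\right) \left(-228\right) = 12 \left(-2\right) \left(-228\right) = \left(-24\right) \left(-228\right) = 5472$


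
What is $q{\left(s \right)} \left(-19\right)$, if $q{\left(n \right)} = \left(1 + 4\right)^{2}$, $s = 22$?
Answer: $-475$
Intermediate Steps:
$q{\left(n \right)} = 25$ ($q{\left(n \right)} = 5^{2} = 25$)
$q{\left(s \right)} \left(-19\right) = 25 \left(-19\right) = -475$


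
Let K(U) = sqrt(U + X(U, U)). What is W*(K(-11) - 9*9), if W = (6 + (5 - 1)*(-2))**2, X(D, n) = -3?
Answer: -324 + 4*I*sqrt(14) ≈ -324.0 + 14.967*I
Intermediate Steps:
K(U) = sqrt(-3 + U) (K(U) = sqrt(U - 3) = sqrt(-3 + U))
W = 4 (W = (6 + 4*(-2))**2 = (6 - 8)**2 = (-2)**2 = 4)
W*(K(-11) - 9*9) = 4*(sqrt(-3 - 11) - 9*9) = 4*(sqrt(-14) - 1*81) = 4*(I*sqrt(14) - 81) = 4*(-81 + I*sqrt(14)) = -324 + 4*I*sqrt(14)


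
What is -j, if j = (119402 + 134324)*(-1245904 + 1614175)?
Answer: -93439927746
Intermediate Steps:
j = 93439927746 (j = 253726*368271 = 93439927746)
-j = -1*93439927746 = -93439927746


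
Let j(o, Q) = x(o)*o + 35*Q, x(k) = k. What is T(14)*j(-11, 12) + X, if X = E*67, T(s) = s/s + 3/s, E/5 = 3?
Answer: 23267/14 ≈ 1661.9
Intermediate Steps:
E = 15 (E = 5*3 = 15)
T(s) = 1 + 3/s
X = 1005 (X = 15*67 = 1005)
j(o, Q) = o² + 35*Q (j(o, Q) = o*o + 35*Q = o² + 35*Q)
T(14)*j(-11, 12) + X = ((3 + 14)/14)*((-11)² + 35*12) + 1005 = ((1/14)*17)*(121 + 420) + 1005 = (17/14)*541 + 1005 = 9197/14 + 1005 = 23267/14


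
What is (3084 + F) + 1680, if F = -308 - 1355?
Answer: 3101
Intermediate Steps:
F = -1663
(3084 + F) + 1680 = (3084 - 1663) + 1680 = 1421 + 1680 = 3101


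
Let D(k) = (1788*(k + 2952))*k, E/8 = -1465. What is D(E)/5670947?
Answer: 183736596480/5670947 ≈ 32400.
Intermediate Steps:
E = -11720 (E = 8*(-1465) = -11720)
D(k) = k*(5278176 + 1788*k) (D(k) = (1788*(2952 + k))*k = (5278176 + 1788*k)*k = k*(5278176 + 1788*k))
D(E)/5670947 = (1788*(-11720)*(2952 - 11720))/5670947 = (1788*(-11720)*(-8768))*(1/5670947) = 183736596480*(1/5670947) = 183736596480/5670947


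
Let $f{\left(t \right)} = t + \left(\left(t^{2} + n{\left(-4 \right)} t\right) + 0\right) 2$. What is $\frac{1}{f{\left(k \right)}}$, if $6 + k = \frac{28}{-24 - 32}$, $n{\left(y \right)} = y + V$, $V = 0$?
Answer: $\frac{1}{130} \approx 0.0076923$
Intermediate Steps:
$n{\left(y \right)} = y$ ($n{\left(y \right)} = y + 0 = y$)
$k = - \frac{13}{2}$ ($k = -6 + \frac{28}{-24 - 32} = -6 + \frac{28}{-56} = -6 + 28 \left(- \frac{1}{56}\right) = -6 - \frac{1}{2} = - \frac{13}{2} \approx -6.5$)
$f{\left(t \right)} = - 7 t + 2 t^{2}$ ($f{\left(t \right)} = t + \left(\left(t^{2} - 4 t\right) + 0\right) 2 = t + \left(t^{2} - 4 t\right) 2 = t + \left(- 8 t + 2 t^{2}\right) = - 7 t + 2 t^{2}$)
$\frac{1}{f{\left(k \right)}} = \frac{1}{\left(- \frac{13}{2}\right) \left(-7 + 2 \left(- \frac{13}{2}\right)\right)} = \frac{1}{\left(- \frac{13}{2}\right) \left(-7 - 13\right)} = \frac{1}{\left(- \frac{13}{2}\right) \left(-20\right)} = \frac{1}{130}$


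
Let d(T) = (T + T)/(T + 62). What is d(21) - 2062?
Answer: -171104/83 ≈ -2061.5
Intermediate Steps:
d(T) = 2*T/(62 + T) (d(T) = (2*T)/(62 + T) = 2*T/(62 + T))
d(21) - 2062 = 2*21/(62 + 21) - 2062 = 2*21/83 - 2062 = 2*21*(1/83) - 2062 = 42/83 - 2062 = -171104/83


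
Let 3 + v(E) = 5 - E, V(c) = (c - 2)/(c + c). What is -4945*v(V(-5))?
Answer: -12857/2 ≈ -6428.5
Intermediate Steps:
V(c) = (-2 + c)/(2*c) (V(c) = (-2 + c)/((2*c)) = (-2 + c)*(1/(2*c)) = (-2 + c)/(2*c))
v(E) = 2 - E (v(E) = -3 + (5 - E) = 2 - E)
-4945*v(V(-5)) = -4945*(2 - (-2 - 5)/(2*(-5))) = -4945*(2 - (-1)*(-7)/(2*5)) = -4945*(2 - 1*7/10) = -4945*(2 - 7/10) = -4945*13/10 = -12857/2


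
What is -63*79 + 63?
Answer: -4914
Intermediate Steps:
-63*79 + 63 = -4977 + 63 = -4914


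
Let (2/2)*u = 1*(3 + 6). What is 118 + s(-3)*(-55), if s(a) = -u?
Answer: 613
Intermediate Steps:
u = 9 (u = 1*(3 + 6) = 1*9 = 9)
s(a) = -9 (s(a) = -1*9 = -9)
118 + s(-3)*(-55) = 118 - 9*(-55) = 118 + 495 = 613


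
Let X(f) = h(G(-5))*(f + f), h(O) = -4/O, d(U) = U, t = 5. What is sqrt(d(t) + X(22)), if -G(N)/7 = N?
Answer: I*sqrt(35)/35 ≈ 0.16903*I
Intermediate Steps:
G(N) = -7*N
X(f) = -8*f/35 (X(f) = (-4/((-7*(-5))))*(f + f) = (-4/35)*(2*f) = (-4*1/35)*(2*f) = -8*f/35)
sqrt(d(t) + X(22)) = sqrt(5 - 8/35*22) = sqrt(5 - 176/35) = sqrt(-1/35) = I*sqrt(35)/35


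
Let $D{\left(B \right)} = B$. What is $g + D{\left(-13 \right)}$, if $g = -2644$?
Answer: $-2657$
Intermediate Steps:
$g + D{\left(-13 \right)} = -2644 - 13 = -2657$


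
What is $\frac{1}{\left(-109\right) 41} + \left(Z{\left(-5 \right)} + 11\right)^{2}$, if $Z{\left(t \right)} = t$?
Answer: $\frac{160883}{4469} \approx 36.0$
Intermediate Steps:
$\frac{1}{\left(-109\right) 41} + \left(Z{\left(-5 \right)} + 11\right)^{2} = \frac{1}{\left(-109\right) 41} + \left(-5 + 11\right)^{2} = \frac{1}{-4469} + 6^{2} = - \frac{1}{4469} + 36 = \frac{160883}{4469}$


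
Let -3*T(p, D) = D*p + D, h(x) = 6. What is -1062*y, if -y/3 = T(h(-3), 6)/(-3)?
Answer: 14868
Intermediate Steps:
T(p, D) = -D/3 - D*p/3 (T(p, D) = -(D*p + D)/3 = -(D + D*p)/3 = -D/3 - D*p/3)
y = -14 (y = -3*(-⅓*6*(1 + 6))/(-3) = -3*(-⅓*6*7)*(-1)/3 = -(-42)*(-1)/3 = -3*14/3 = -14)
-1062*y = -1062*(-14) = 14868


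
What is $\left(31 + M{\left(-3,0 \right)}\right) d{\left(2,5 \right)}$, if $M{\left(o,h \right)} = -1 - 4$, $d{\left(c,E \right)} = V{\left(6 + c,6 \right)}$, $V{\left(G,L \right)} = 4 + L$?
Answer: $260$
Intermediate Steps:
$d{\left(c,E \right)} = 10$ ($d{\left(c,E \right)} = 4 + 6 = 10$)
$M{\left(o,h \right)} = -5$ ($M{\left(o,h \right)} = -1 - 4 = -5$)
$\left(31 + M{\left(-3,0 \right)}\right) d{\left(2,5 \right)} = \left(31 - 5\right) 10 = 26 \cdot 10 = 260$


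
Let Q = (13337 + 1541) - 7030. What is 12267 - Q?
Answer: 4419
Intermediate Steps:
Q = 7848 (Q = 14878 - 7030 = 7848)
12267 - Q = 12267 - 1*7848 = 12267 - 7848 = 4419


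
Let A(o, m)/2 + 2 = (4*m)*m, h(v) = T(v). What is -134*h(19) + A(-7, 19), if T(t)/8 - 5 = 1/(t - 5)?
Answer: -17868/7 ≈ -2552.6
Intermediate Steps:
T(t) = 40 + 8/(-5 + t) (T(t) = 40 + 8/(t - 5) = 40 + 8/(-5 + t))
h(v) = 8*(-24 + 5*v)/(-5 + v)
A(o, m) = -4 + 8*m² (A(o, m) = -4 + 2*((4*m)*m) = -4 + 2*(4*m²) = -4 + 8*m²)
-134*h(19) + A(-7, 19) = -1072*(-24 + 5*19)/(-5 + 19) + (-4 + 8*19²) = -1072*(-24 + 95)/14 + (-4 + 8*361) = -1072*71/14 + (-4 + 2888) = -134*284/7 + 2884 = -38056/7 + 2884 = -17868/7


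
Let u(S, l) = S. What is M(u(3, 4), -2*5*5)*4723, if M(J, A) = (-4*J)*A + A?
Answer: 2597650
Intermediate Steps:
M(J, A) = A - 4*A*J (M(J, A) = -4*A*J + A = A - 4*A*J)
M(u(3, 4), -2*5*5)*4723 = ((-2*5*5)*(1 - 4*3))*4723 = ((-10*5)*(1 - 12))*4723 = -50*(-11)*4723 = 550*4723 = 2597650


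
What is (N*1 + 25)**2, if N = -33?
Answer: 64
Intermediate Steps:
(N*1 + 25)**2 = (-33*1 + 25)**2 = (-33 + 25)**2 = (-8)**2 = 64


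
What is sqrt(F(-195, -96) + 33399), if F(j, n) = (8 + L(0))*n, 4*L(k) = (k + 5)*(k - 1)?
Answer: 3*sqrt(3639) ≈ 180.97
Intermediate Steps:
L(k) = (-1 + k)*(5 + k)/4 (L(k) = ((k + 5)*(k - 1))/4 = ((5 + k)*(-1 + k))/4 = ((-1 + k)*(5 + k))/4 = (-1 + k)*(5 + k)/4)
F(j, n) = 27*n/4 (F(j, n) = (8 + (-5/4 + 0 + (1/4)*0**2))*n = (8 + (-5/4 + 0 + (1/4)*0))*n = (8 + (-5/4 + 0 + 0))*n = (8 - 5/4)*n = 27*n/4)
sqrt(F(-195, -96) + 33399) = sqrt((27/4)*(-96) + 33399) = sqrt(-648 + 33399) = sqrt(32751) = 3*sqrt(3639)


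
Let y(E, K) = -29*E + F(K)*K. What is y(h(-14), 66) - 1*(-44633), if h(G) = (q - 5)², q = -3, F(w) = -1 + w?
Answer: 47067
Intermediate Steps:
h(G) = 64 (h(G) = (-3 - 5)² = (-8)² = 64)
y(E, K) = -29*E + K*(-1 + K) (y(E, K) = -29*E + (-1 + K)*K = -29*E + K*(-1 + K))
y(h(-14), 66) - 1*(-44633) = (-29*64 + 66*(-1 + 66)) - 1*(-44633) = (-1856 + 66*65) + 44633 = (-1856 + 4290) + 44633 = 2434 + 44633 = 47067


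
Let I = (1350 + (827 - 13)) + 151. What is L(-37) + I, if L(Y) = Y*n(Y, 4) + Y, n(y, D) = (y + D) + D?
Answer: 3351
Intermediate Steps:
n(y, D) = y + 2*D (n(y, D) = (D + y) + D = y + 2*D)
L(Y) = Y + Y*(8 + Y) (L(Y) = Y*(Y + 2*4) + Y = Y*(Y + 8) + Y = Y*(8 + Y) + Y = Y + Y*(8 + Y))
I = 2315 (I = (1350 + 814) + 151 = 2164 + 151 = 2315)
L(-37) + I = -37*(9 - 37) + 2315 = -37*(-28) + 2315 = 1036 + 2315 = 3351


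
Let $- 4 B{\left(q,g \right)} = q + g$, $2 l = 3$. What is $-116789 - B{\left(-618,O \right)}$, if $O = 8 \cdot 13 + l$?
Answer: $- \frac{935337}{8} \approx -1.1692 \cdot 10^{5}$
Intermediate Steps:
$l = \frac{3}{2}$ ($l = \frac{1}{2} \cdot 3 = \frac{3}{2} \approx 1.5$)
$O = \frac{211}{2}$ ($O = 8 \cdot 13 + \frac{3}{2} = 104 + \frac{3}{2} = \frac{211}{2} \approx 105.5$)
$B{\left(q,g \right)} = - \frac{g}{4} - \frac{q}{4}$ ($B{\left(q,g \right)} = - \frac{q + g}{4} = - \frac{g + q}{4} = - \frac{g}{4} - \frac{q}{4}$)
$-116789 - B{\left(-618,O \right)} = -116789 - \left(\left(- \frac{1}{4}\right) \frac{211}{2} - - \frac{309}{2}\right) = -116789 - \left(- \frac{211}{8} + \frac{309}{2}\right) = -116789 - \frac{1025}{8} = - \frac{935337}{8}$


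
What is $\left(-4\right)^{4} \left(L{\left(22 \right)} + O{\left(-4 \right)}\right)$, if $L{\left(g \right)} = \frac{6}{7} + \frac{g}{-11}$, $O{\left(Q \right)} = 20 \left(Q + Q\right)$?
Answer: $- \frac{288768}{7} \approx -41253.0$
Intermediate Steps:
$O{\left(Q \right)} = 40 Q$ ($O{\left(Q \right)} = 20 \cdot 2 Q = 40 Q$)
$L{\left(g \right)} = \frac{6}{7} - \frac{g}{11}$ ($L{\left(g \right)} = 6 \cdot \frac{1}{7} + g \left(- \frac{1}{11}\right) = \frac{6}{7} - \frac{g}{11}$)
$\left(-4\right)^{4} \left(L{\left(22 \right)} + O{\left(-4 \right)}\right) = \left(-4\right)^{4} \left(\left(\frac{6}{7} - 2\right) + 40 \left(-4\right)\right) = 256 \left(\left(\frac{6}{7} - 2\right) - 160\right) = 256 \left(- \frac{8}{7} - 160\right) = 256 \left(- \frac{1128}{7}\right) = - \frac{288768}{7}$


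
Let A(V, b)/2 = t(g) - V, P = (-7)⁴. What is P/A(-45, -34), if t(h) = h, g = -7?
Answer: 2401/76 ≈ 31.592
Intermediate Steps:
P = 2401
A(V, b) = -14 - 2*V (A(V, b) = 2*(-7 - V) = -14 - 2*V)
P/A(-45, -34) = 2401/(-14 - 2*(-45)) = 2401/(-14 + 90) = 2401/76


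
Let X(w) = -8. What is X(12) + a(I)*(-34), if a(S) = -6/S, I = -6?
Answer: -42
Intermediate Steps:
X(12) + a(I)*(-34) = -8 - 6/(-6)*(-34) = -8 - 6*(-1/6)*(-34) = -8 + 1*(-34) = -8 - 34 = -42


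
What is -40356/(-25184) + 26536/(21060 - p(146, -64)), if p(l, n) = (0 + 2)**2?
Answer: 741220/258923 ≈ 2.8627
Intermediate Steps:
p(l, n) = 4 (p(l, n) = 2**2 = 4)
-40356/(-25184) + 26536/(21060 - p(146, -64)) = -40356/(-25184) + 26536/(21060 - 1*4) = -40356*(-1/25184) + 26536/(21060 - 4) = 10089/6296 + 26536/21056 = 10089/6296 + 26536*(1/21056) = 10089/6296 + 3317/2632 = 741220/258923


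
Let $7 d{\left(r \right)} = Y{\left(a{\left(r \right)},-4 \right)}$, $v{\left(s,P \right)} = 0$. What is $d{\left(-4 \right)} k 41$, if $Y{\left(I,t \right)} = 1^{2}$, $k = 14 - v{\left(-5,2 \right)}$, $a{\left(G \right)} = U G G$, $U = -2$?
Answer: $82$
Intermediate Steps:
$a{\left(G \right)} = - 2 G^{2}$ ($a{\left(G \right)} = - 2 G G = - 2 G^{2}$)
$k = 14$ ($k = 14 - 0 = 14 + 0 = 14$)
$Y{\left(I,t \right)} = 1$
$d{\left(r \right)} = \frac{1}{7}$ ($d{\left(r \right)} = \frac{1}{7} \cdot 1 = \frac{1}{7}$)
$d{\left(-4 \right)} k 41 = \frac{1}{7} \cdot 14 \cdot 41 = 2 \cdot 41 = 82$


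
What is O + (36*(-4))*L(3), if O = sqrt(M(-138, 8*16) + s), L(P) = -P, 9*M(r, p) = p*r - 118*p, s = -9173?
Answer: 432 + 5*I*sqrt(4613)/3 ≈ 432.0 + 113.2*I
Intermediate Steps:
M(r, p) = -118*p/9 + p*r/9 (M(r, p) = (p*r - 118*p)/9 = (-118*p + p*r)/9 = -118*p/9 + p*r/9)
O = 5*I*sqrt(4613)/3 (O = sqrt((8*16)*(-118 - 138)/9 - 9173) = sqrt((1/9)*128*(-256) - 9173) = sqrt(-32768/9 - 9173) = sqrt(-115325/9) = 5*I*sqrt(4613)/3 ≈ 113.2*I)
O + (36*(-4))*L(3) = 5*I*sqrt(4613)/3 + (36*(-4))*(-1*3) = 5*I*sqrt(4613)/3 - 144*(-3) = 5*I*sqrt(4613)/3 + 432 = 432 + 5*I*sqrt(4613)/3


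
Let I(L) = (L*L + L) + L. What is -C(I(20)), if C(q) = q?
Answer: -440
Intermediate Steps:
I(L) = L² + 2*L (I(L) = (L² + L) + L = (L + L²) + L = L² + 2*L)
-C(I(20)) = -20*(2 + 20) = -20*22 = -1*440 = -440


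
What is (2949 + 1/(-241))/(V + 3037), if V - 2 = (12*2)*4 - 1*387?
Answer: 177677/165567 ≈ 1.0731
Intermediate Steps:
V = -289 (V = 2 + ((12*2)*4 - 1*387) = 2 + (24*4 - 387) = 2 + (96 - 387) = 2 - 291 = -289)
(2949 + 1/(-241))/(V + 3037) = (2949 + 1/(-241))/(-289 + 3037) = (2949 - 1/241)/2748 = (710708/241)*(1/2748) = 177677/165567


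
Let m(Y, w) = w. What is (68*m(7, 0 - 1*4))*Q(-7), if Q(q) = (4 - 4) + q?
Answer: 1904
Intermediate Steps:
Q(q) = q (Q(q) = 0 + q = q)
(68*m(7, 0 - 1*4))*Q(-7) = (68*(0 - 1*4))*(-7) = (68*(0 - 4))*(-7) = (68*(-4))*(-7) = -272*(-7) = 1904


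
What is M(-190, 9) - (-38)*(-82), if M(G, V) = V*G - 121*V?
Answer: -5915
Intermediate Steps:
M(G, V) = -121*V + G*V (M(G, V) = G*V - 121*V = -121*V + G*V)
M(-190, 9) - (-38)*(-82) = 9*(-121 - 190) - (-38)*(-82) = 9*(-311) - 1*3116 = -2799 - 3116 = -5915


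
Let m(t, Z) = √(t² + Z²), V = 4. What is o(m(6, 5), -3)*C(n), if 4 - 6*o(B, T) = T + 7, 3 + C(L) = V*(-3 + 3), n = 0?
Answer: 0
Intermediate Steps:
C(L) = -3 (C(L) = -3 + 4*(-3 + 3) = -3 + 4*0 = -3 + 0 = -3)
m(t, Z) = √(Z² + t²)
o(B, T) = -½ - T/6 (o(B, T) = ⅔ - (T + 7)/6 = ⅔ - (7 + T)/6 = ⅔ + (-7/6 - T/6) = -½ - T/6)
o(m(6, 5), -3)*C(n) = (-½ - ⅙*(-3))*(-3) = (-½ + ½)*(-3) = 0*(-3) = 0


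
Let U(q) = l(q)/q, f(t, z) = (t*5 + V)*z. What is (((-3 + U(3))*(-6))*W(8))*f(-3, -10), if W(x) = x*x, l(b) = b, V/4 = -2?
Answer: 176640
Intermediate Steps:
V = -8 (V = 4*(-2) = -8)
W(x) = x²
f(t, z) = z*(-8 + 5*t) (f(t, z) = (t*5 - 8)*z = (5*t - 8)*z = (-8 + 5*t)*z = z*(-8 + 5*t))
U(q) = 1 (U(q) = q/q = 1)
(((-3 + U(3))*(-6))*W(8))*f(-3, -10) = (((-3 + 1)*(-6))*8²)*(-10*(-8 + 5*(-3))) = (-2*(-6)*64)*(-10*(-8 - 15)) = (12*64)*(-10*(-23)) = 768*230 = 176640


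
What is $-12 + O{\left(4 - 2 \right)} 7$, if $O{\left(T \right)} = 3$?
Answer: $9$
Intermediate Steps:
$-12 + O{\left(4 - 2 \right)} 7 = -12 + 3 \cdot 7 = -12 + 21 = 9$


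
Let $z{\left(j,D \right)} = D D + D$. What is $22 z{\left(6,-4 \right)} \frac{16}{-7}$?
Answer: $- \frac{4224}{7} \approx -603.43$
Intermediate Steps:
$z{\left(j,D \right)} = D + D^{2}$ ($z{\left(j,D \right)} = D^{2} + D = D + D^{2}$)
$22 z{\left(6,-4 \right)} \frac{16}{-7} = 22 \left(- 4 \left(1 - 4\right)\right) \frac{16}{-7} = 22 \left(\left(-4\right) \left(-3\right)\right) 16 \left(- \frac{1}{7}\right) = 22 \cdot 12 \left(- \frac{16}{7}\right) = 264 \left(- \frac{16}{7}\right) = - \frac{4224}{7}$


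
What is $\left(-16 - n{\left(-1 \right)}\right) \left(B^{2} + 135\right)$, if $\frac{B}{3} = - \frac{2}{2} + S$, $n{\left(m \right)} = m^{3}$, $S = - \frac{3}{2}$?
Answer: $- \frac{11475}{4} \approx -2868.8$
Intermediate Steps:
$S = - \frac{3}{2}$ ($S = \left(-3\right) \frac{1}{2} = - \frac{3}{2} \approx -1.5$)
$B = - \frac{15}{2}$ ($B = 3 \left(- \frac{2}{2} - \frac{3}{2}\right) = 3 \left(\left(-2\right) \frac{1}{2} - \frac{3}{2}\right) = 3 \left(-1 - \frac{3}{2}\right) = 3 \left(- \frac{5}{2}\right) = - \frac{15}{2} \approx -7.5$)
$\left(-16 - n{\left(-1 \right)}\right) \left(B^{2} + 135\right) = \left(-16 - \left(-1\right)^{3}\right) \left(\left(- \frac{15}{2}\right)^{2} + 135\right) = \left(-16 - -1\right) \left(\frac{225}{4} + 135\right) = \left(-16 + 1\right) \frac{765}{4} = \left(-15\right) \frac{765}{4} = - \frac{11475}{4}$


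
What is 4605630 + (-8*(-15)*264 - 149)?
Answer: 4637161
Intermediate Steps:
4605630 + (-8*(-15)*264 - 149) = 4605630 + (120*264 - 149) = 4605630 + (31680 - 149) = 4605630 + 31531 = 4637161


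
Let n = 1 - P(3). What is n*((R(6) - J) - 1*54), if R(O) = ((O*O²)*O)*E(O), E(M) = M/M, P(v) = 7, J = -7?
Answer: -7494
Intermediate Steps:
n = -6 (n = 1 - 1*7 = 1 - 7 = -6)
E(M) = 1
R(O) = O⁴ (R(O) = ((O*O²)*O)*1 = (O³*O)*1 = O⁴*1 = O⁴)
n*((R(6) - J) - 1*54) = -6*((6⁴ - 1*(-7)) - 1*54) = -6*((1296 + 7) - 54) = -6*(1303 - 54) = -6*1249 = -7494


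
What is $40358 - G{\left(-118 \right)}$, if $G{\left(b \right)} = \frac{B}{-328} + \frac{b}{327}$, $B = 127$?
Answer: $\frac{4328717881}{107256} \approx 40359.0$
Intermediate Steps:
$G{\left(b \right)} = - \frac{127}{328} + \frac{b}{327}$ ($G{\left(b \right)} = \frac{127}{-328} + \frac{b}{327} = 127 \left(- \frac{1}{328}\right) + b \frac{1}{327} = - \frac{127}{328} + \frac{b}{327}$)
$40358 - G{\left(-118 \right)} = 40358 - \left(- \frac{127}{328} + \frac{1}{327} \left(-118\right)\right) = 40358 - \left(- \frac{127}{328} - \frac{118}{327}\right) = 40358 - - \frac{80233}{107256} = 40358 + \frac{80233}{107256} = \frac{4328717881}{107256}$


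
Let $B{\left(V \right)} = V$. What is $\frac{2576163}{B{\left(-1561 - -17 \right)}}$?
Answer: $- \frac{2576163}{1544} \approx -1668.5$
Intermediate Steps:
$\frac{2576163}{B{\left(-1561 - -17 \right)}} = \frac{2576163}{-1561 - -17} = \frac{2576163}{-1561 + 17} = \frac{2576163}{-1544} = 2576163 \left(- \frac{1}{1544}\right) = - \frac{2576163}{1544}$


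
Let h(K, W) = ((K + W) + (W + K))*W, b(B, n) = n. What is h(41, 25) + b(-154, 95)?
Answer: 3395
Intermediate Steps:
h(K, W) = W*(2*K + 2*W) (h(K, W) = ((K + W) + (K + W))*W = (2*K + 2*W)*W = W*(2*K + 2*W))
h(41, 25) + b(-154, 95) = 2*25*(41 + 25) + 95 = 2*25*66 + 95 = 3300 + 95 = 3395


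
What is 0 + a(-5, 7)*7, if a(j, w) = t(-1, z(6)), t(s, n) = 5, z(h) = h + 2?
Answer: 35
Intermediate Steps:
z(h) = 2 + h
a(j, w) = 5
0 + a(-5, 7)*7 = 0 + 5*7 = 0 + 35 = 35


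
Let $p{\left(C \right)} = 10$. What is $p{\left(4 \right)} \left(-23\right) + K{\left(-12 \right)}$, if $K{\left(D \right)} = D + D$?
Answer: $-254$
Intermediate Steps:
$K{\left(D \right)} = 2 D$
$p{\left(4 \right)} \left(-23\right) + K{\left(-12 \right)} = 10 \left(-23\right) + 2 \left(-12\right) = -230 - 24 = -254$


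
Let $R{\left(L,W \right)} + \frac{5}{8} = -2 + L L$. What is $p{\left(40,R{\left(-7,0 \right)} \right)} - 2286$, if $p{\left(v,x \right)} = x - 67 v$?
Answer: $- \frac{39357}{8} \approx -4919.6$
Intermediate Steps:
$R{\left(L,W \right)} = - \frac{21}{8} + L^{2}$ ($R{\left(L,W \right)} = - \frac{5}{8} + \left(-2 + L L\right) = - \frac{5}{8} + \left(-2 + L^{2}\right) = - \frac{21}{8} + L^{2}$)
$p{\left(40,R{\left(-7,0 \right)} \right)} - 2286 = \left(\left(- \frac{21}{8} + \left(-7\right)^{2}\right) - 2680\right) - 2286 = \left(\left(- \frac{21}{8} + 49\right) - 2680\right) - 2286 = \left(\frac{371}{8} - 2680\right) - 2286 = - \frac{21069}{8} - 2286 = - \frac{39357}{8}$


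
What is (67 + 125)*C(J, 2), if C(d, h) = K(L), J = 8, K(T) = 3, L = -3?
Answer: 576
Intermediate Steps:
C(d, h) = 3
(67 + 125)*C(J, 2) = (67 + 125)*3 = 192*3 = 576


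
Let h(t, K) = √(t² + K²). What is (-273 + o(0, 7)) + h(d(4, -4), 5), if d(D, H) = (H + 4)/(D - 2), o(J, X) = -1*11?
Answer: -279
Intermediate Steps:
o(J, X) = -11
d(D, H) = (4 + H)/(-2 + D)
h(t, K) = √(K² + t²)
(-273 + o(0, 7)) + h(d(4, -4), 5) = (-273 - 11) + √(5² + ((4 - 4)/(-2 + 4))²) = -284 + √(25 + (0/2)²) = -284 + √(25 + ((½)*0)²) = -284 + √(25 + 0²) = -284 + √(25 + 0) = -284 + √25 = -284 + 5 = -279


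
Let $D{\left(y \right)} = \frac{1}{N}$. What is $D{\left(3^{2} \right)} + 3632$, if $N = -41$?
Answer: $\frac{148911}{41} \approx 3632.0$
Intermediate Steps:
$D{\left(y \right)} = - \frac{1}{41}$ ($D{\left(y \right)} = \frac{1}{-41} = - \frac{1}{41}$)
$D{\left(3^{2} \right)} + 3632 = - \frac{1}{41} + 3632 = \frac{148911}{41}$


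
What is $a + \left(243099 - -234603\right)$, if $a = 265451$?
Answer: $743153$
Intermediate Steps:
$a + \left(243099 - -234603\right) = 265451 + \left(243099 - -234603\right) = 265451 + \left(243099 + 234603\right) = 265451 + 477702 = 743153$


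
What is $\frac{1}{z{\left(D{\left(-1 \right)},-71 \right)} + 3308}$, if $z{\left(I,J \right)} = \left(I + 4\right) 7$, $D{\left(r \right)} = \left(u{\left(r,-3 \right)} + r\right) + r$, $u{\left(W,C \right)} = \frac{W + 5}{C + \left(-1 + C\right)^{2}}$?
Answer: $\frac{13}{43214} \approx 0.00030083$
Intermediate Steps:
$u{\left(W,C \right)} = \frac{5 + W}{C + \left(-1 + C\right)^{2}}$
$D{\left(r \right)} = \frac{5}{13} + \frac{27 r}{13}$ ($D{\left(r \right)} = \left(\frac{5 + r}{-3 + \left(-1 - 3\right)^{2}} + r\right) + r = \left(\frac{5 + r}{-3 + \left(-4\right)^{2}} + r\right) + r = \left(\frac{5 + r}{-3 + 16} + r\right) + r = \left(\frac{5 + r}{13} + r\right) + r = \left(\left(\frac{5}{13} + \frac{r}{13}\right) + r\right) + r = \left(\frac{5}{13} + \frac{14 r}{13}\right) + r = \frac{5}{13} + \frac{27 r}{13}$)
$z{\left(I,J \right)} = 28 + 7 I$ ($z{\left(I,J \right)} = \left(4 + I\right) 7 = 28 + 7 I$)
$\frac{1}{z{\left(D{\left(-1 \right)},-71 \right)} + 3308} = \frac{1}{\left(28 + 7 \left(\frac{5}{13} + \frac{27}{13} \left(-1\right)\right)\right) + 3308} = \frac{1}{\left(28 + 7 \left(\frac{5}{13} - \frac{27}{13}\right)\right) + 3308} = \frac{1}{\left(28 + 7 \left(- \frac{22}{13}\right)\right) + 3308} = \frac{1}{\left(28 - \frac{154}{13}\right) + 3308} = \frac{1}{\frac{210}{13} + 3308} = \frac{1}{\frac{43214}{13}} = \frac{13}{43214}$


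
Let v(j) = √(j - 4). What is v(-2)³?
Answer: -6*I*√6 ≈ -14.697*I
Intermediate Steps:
v(j) = √(-4 + j)
v(-2)³ = (√(-4 - 2))³ = (√(-6))³ = (I*√6)³ = -6*I*√6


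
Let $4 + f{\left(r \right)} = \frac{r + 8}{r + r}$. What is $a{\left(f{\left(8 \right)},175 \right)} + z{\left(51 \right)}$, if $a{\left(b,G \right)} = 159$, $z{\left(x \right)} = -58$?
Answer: $101$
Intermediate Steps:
$f{\left(r \right)} = -4 + \frac{8 + r}{2 r}$ ($f{\left(r \right)} = -4 + \frac{r + 8}{r + r} = -4 + \frac{8 + r}{2 r}$)
$a{\left(f{\left(8 \right)},175 \right)} + z{\left(51 \right)} = 159 - 58 = 101$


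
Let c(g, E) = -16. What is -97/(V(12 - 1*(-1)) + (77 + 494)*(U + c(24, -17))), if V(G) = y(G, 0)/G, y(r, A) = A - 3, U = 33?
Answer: -1261/126188 ≈ -0.0099930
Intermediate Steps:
y(r, A) = -3 + A
V(G) = -3/G (V(G) = (-3 + 0)/G = -3/G)
-97/(V(12 - 1*(-1)) + (77 + 494)*(U + c(24, -17))) = -97/(-3/(12 - 1*(-1)) + (77 + 494)*(33 - 16)) = -97/(-3/(12 + 1) + 571*17) = -97/(-3/13 + 9707) = -97/(126188/13) = (13/126188)*(-97) = -1261/126188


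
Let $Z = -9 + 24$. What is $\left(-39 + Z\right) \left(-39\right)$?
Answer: $936$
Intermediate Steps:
$Z = 15$
$\left(-39 + Z\right) \left(-39\right) = \left(-39 + 15\right) \left(-39\right) = \left(-24\right) \left(-39\right) = 936$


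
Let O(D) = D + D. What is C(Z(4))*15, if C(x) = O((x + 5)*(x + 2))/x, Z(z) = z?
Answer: 405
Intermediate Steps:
O(D) = 2*D
C(x) = 2*(2 + x)*(5 + x)/x (C(x) = (2*((x + 5)*(x + 2)))/x = (2*((5 + x)*(2 + x)))/x = (2*((2 + x)*(5 + x)))/x = (2*(2 + x)*(5 + x))/x = 2*(2 + x)*(5 + x)/x)
C(Z(4))*15 = (14 + 2*4 + 20/4)*15 = (14 + 8 + 20*(¼))*15 = (14 + 8 + 5)*15 = 27*15 = 405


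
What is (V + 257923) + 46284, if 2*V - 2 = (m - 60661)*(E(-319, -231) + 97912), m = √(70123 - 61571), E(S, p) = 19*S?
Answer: -5571165095/2 + 91851*√2138 ≈ -2.7813e+9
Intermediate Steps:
m = 2*√2138 (m = √8552 = 2*√2138 ≈ 92.477)
V = -5571773509/2 + 91851*√2138 (V = 1 + ((2*√2138 - 60661)*(19*(-319) + 97912))/2 = 1 + ((-60661 + 2*√2138)*(-6061 + 97912))/2 = 1 + ((-60661 + 2*√2138)*91851)/2 = 1 + (-5571773511 + 183702*√2138)/2 = 1 + (-5571773511/2 + 91851*√2138) = -5571773509/2 + 91851*√2138 ≈ -2.7816e+9)
(V + 257923) + 46284 = ((-5571773509/2 + 91851*√2138) + 257923) + 46284 = (-5571257663/2 + 91851*√2138) + 46284 = -5571165095/2 + 91851*√2138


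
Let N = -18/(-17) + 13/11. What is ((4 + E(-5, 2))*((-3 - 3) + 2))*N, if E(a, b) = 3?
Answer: -11732/187 ≈ -62.738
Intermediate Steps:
N = 419/187 (N = -18*(-1/17) + 13*(1/11) = 18/17 + 13/11 = 419/187 ≈ 2.2406)
((4 + E(-5, 2))*((-3 - 3) + 2))*N = ((4 + 3)*((-3 - 3) + 2))*(419/187) = (7*(-6 + 2))*(419/187) = (7*(-4))*(419/187) = -28*419/187 = -11732/187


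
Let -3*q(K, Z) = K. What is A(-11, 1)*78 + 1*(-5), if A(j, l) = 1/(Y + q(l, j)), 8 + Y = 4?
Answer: -23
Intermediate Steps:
Y = -4 (Y = -8 + 4 = -4)
q(K, Z) = -K/3
A(j, l) = 1/(-4 - l/3)
A(-11, 1)*78 + 1*(-5) = -3/(12 + 1)*78 + 1*(-5) = -3/13*78 - 5 = -18 - 5 = -23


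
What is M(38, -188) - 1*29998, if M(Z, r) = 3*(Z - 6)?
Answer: -29902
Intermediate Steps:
M(Z, r) = -18 + 3*Z (M(Z, r) = 3*(-6 + Z) = -18 + 3*Z)
M(38, -188) - 1*29998 = (-18 + 3*38) - 1*29998 = (-18 + 114) - 29998 = 96 - 29998 = -29902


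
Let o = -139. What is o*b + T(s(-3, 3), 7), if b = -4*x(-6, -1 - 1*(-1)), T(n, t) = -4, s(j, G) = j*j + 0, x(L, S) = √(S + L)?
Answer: -4 + 556*I*√6 ≈ -4.0 + 1361.9*I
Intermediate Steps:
x(L, S) = √(L + S)
s(j, G) = j² (s(j, G) = j² + 0 = j²)
b = -4*I*√6 (b = -4*√(-6 + (-1 - 1*(-1))) = -4*√(-6 + (-1 + 1)) = -4*√(-6 + 0) = -4*I*√6 ≈ -9.798*I)
o*b + T(s(-3, 3), 7) = -(-556)*I*√6 - 4 = 556*I*√6 - 4 = -4 + 556*I*√6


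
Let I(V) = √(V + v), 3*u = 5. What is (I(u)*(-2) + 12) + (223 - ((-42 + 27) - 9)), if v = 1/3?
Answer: 259 - 2*√2 ≈ 256.17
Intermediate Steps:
u = 5/3 (u = (⅓)*5 = 5/3 ≈ 1.6667)
v = ⅓ ≈ 0.33333
I(V) = √(⅓ + V) (I(V) = √(V + ⅓) = √(⅓ + V))
(I(u)*(-2) + 12) + (223 - ((-42 + 27) - 9)) = ((√(3 + 9*(5/3))/3)*(-2) + 12) + (223 - ((-42 + 27) - 9)) = ((√(3 + 15)/3)*(-2) + 12) + (223 - (-15 - 9)) = ((√18/3)*(-2) + 12) + (223 - 1*(-24)) = (((3*√2)/3)*(-2) + 12) + (223 + 24) = (√2*(-2) + 12) + 247 = (-2*√2 + 12) + 247 = (12 - 2*√2) + 247 = 259 - 2*√2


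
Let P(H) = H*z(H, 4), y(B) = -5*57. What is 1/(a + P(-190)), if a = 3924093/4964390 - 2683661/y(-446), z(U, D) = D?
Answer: 282970230/2449714264859 ≈ 0.00011551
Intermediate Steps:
y(B) = -285
P(H) = 4*H (P(H) = H*4 = 4*H)
a = 2664771639659/282970230 (a = 3924093/4964390 - 2683661/(-285) = 3924093*(1/4964390) - 2683661*(-1/285) = 3924093/4964390 + 2683661/285 = 2664771639659/282970230 ≈ 9417.1)
1/(a + P(-190)) = 1/(2664771639659/282970230 + 4*(-190)) = 1/(2664771639659/282970230 - 760) = 1/(2449714264859/282970230) = 282970230/2449714264859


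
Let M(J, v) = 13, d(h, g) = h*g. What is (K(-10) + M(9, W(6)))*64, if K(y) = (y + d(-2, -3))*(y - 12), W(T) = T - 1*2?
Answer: 6464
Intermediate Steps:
d(h, g) = g*h
W(T) = -2 + T (W(T) = T - 2 = -2 + T)
K(y) = (-12 + y)*(6 + y) (K(y) = (y - 3*(-2))*(y - 12) = (y + 6)*(-12 + y) = (6 + y)*(-12 + y) = (-12 + y)*(6 + y))
(K(-10) + M(9, W(6)))*64 = ((-72 + (-10)² - 6*(-10)) + 13)*64 = ((-72 + 100 + 60) + 13)*64 = (88 + 13)*64 = 101*64 = 6464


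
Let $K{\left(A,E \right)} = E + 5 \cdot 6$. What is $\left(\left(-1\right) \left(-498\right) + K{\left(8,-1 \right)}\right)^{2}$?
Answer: $277729$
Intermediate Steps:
$K{\left(A,E \right)} = 30 + E$ ($K{\left(A,E \right)} = E + 30 = 30 + E$)
$\left(\left(-1\right) \left(-498\right) + K{\left(8,-1 \right)}\right)^{2} = \left(\left(-1\right) \left(-498\right) + \left(30 - 1\right)\right)^{2} = \left(498 + 29\right)^{2} = 527^{2} = 277729$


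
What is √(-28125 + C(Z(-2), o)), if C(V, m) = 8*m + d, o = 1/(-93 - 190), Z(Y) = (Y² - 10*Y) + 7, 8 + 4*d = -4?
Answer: 2*I*√563186414/283 ≈ 167.71*I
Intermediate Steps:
d = -3 (d = -2 + (¼)*(-4) = -2 - 1 = -3)
Z(Y) = 7 + Y² - 10*Y
o = -1/283 (o = 1/(-283) = -1/283 ≈ -0.0035336)
C(V, m) = -3 + 8*m (C(V, m) = 8*m - 3 = -3 + 8*m)
√(-28125 + C(Z(-2), o)) = √(-28125 + (-3 + 8*(-1/283))) = √(-28125 + (-3 - 8/283)) = √(-28125 - 857/283) = √(-7960232/283) = 2*I*√563186414/283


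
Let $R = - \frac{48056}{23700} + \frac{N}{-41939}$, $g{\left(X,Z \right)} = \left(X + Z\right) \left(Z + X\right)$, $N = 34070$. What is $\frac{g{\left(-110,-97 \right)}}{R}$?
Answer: $- \frac{10647486950175}{705719896} \approx -15087.0$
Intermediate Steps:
$g{\left(X,Z \right)} = \left(X + Z\right)^{2}$ ($g{\left(X,Z \right)} = \left(X + Z\right) \left(X + Z\right) = \left(X + Z\right)^{2}$)
$R = - \frac{705719896}{248488575}$ ($R = - \frac{48056}{23700} + \frac{34070}{-41939} = \left(-48056\right) \frac{1}{23700} + 34070 \left(- \frac{1}{41939}\right) = - \frac{12014}{5925} - \frac{34070}{41939} = - \frac{705719896}{248488575} \approx -2.84$)
$\frac{g{\left(-110,-97 \right)}}{R} = \frac{\left(-110 - 97\right)^{2}}{- \frac{705719896}{248488575}} = \left(-207\right)^{2} \left(- \frac{248488575}{705719896}\right) = 42849 \left(- \frac{248488575}{705719896}\right) = - \frac{10647486950175}{705719896}$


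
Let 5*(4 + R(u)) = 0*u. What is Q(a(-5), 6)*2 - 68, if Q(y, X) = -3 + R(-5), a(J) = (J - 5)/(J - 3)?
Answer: -82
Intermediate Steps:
R(u) = -4 (R(u) = -4 + (0*u)/5 = -4 + (1/5)*0 = -4 + 0 = -4)
a(J) = (-5 + J)/(-3 + J)
Q(y, X) = -7 (Q(y, X) = -3 - 4 = -7)
Q(a(-5), 6)*2 - 68 = -7*2 - 68 = -14 - 68 = -82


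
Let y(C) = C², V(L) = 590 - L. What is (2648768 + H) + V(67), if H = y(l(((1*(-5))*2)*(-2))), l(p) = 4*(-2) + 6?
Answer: 2649295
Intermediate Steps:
l(p) = -2 (l(p) = -8 + 6 = -2)
H = 4 (H = (-2)² = 4)
(2648768 + H) + V(67) = (2648768 + 4) + (590 - 1*67) = 2648772 + (590 - 67) = 2648772 + 523 = 2649295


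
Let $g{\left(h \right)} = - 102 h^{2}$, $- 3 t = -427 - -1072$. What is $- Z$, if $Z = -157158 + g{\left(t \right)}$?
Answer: $4872108$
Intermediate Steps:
$t = -215$ ($t = - \frac{-427 - -1072}{3} = - \frac{-427 + 1072}{3} = \left(- \frac{1}{3}\right) 645 = -215$)
$Z = -4872108$ ($Z = -157158 - 102 \left(-215\right)^{2} = -157158 - 4714950 = -4872108$)
$- Z = \left(-1\right) \left(-4872108\right) = 4872108$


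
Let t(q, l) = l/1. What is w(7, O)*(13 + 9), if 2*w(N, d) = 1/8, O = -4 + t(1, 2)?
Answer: 11/8 ≈ 1.3750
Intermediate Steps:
t(q, l) = l (t(q, l) = l*1 = l)
O = -2 (O = -4 + 2 = -2)
w(N, d) = 1/16 (w(N, d) = (½)/8 = (½)*(⅛) = 1/16)
w(7, O)*(13 + 9) = (13 + 9)/16 = (1/16)*22 = 11/8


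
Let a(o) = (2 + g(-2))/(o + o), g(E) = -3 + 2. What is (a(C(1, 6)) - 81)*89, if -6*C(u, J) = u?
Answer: -7476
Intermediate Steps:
g(E) = -1
C(u, J) = -u/6
a(o) = 1/(2*o) (a(o) = (2 - 1)/(o + o) = 1/(2*o))
(a(C(1, 6)) - 81)*89 = (1/(2*((-⅙*1))) - 81)*89 = (1/(2*(-⅙)) - 81)*89 = ((½)*(-6) - 81)*89 = (-3 - 81)*89 = -84*89 = -7476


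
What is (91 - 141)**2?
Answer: 2500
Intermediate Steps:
(91 - 141)**2 = (-50)**2 = 2500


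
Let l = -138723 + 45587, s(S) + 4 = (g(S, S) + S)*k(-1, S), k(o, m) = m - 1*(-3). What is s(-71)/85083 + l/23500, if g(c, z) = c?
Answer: -1924367072/499862625 ≈ -3.8498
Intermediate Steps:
k(o, m) = 3 + m (k(o, m) = m + 3 = 3 + m)
s(S) = -4 + 2*S*(3 + S) (s(S) = -4 + (S + S)*(3 + S) = -4 + (2*S)*(3 + S) = -4 + 2*S*(3 + S))
l = -93136
s(-71)/85083 + l/23500 = (-4 + 2*(-71)*(3 - 71))/85083 - 93136/23500 = (-4 + 2*(-71)*(-68))*(1/85083) - 93136*1/23500 = (-4 + 9656)*(1/85083) - 23284/5875 = 9652*(1/85083) - 23284/5875 = 9652/85083 - 23284/5875 = -1924367072/499862625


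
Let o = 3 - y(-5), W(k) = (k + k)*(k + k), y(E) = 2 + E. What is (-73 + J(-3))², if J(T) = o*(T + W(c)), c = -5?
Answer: 259081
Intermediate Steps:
W(k) = 4*k² (W(k) = (2*k)*(2*k) = 4*k²)
o = 6 (o = 3 - (2 - 5) = 3 - 1*(-3) = 3 + 3 = 6)
J(T) = 600 + 6*T (J(T) = 6*(T + 4*(-5)²) = 6*(T + 4*25) = 6*(T + 100) = 6*(100 + T) = 600 + 6*T)
(-73 + J(-3))² = (-73 + (600 + 6*(-3)))² = (-73 + (600 - 18))² = (-73 + 582)² = 509² = 259081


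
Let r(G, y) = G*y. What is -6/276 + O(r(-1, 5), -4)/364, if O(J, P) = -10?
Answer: -103/2093 ≈ -0.049212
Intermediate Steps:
-6/276 + O(r(-1, 5), -4)/364 = -6/276 - 10/364 = -6*1/276 - 10*1/364 = -1/46 - 5/182 = -103/2093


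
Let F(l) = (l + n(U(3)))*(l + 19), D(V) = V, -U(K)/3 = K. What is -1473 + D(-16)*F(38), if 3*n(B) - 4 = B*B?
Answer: -61969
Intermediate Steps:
U(K) = -3*K
n(B) = 4/3 + B**2/3 (n(B) = 4/3 + (B*B)/3 = 4/3 + B**2/3)
F(l) = (19 + l)*(85/3 + l) (F(l) = (l + (4/3 + (-3*3)**2/3))*(l + 19) = (l + (4/3 + (1/3)*(-9)**2))*(19 + l) = (l + (4/3 + (1/3)*81))*(19 + l) = (l + (4/3 + 27))*(19 + l) = (l + 85/3)*(19 + l) = (85/3 + l)*(19 + l) = (19 + l)*(85/3 + l))
-1473 + D(-16)*F(38) = -1473 - 16*(1615/3 + 38**2 + (142/3)*38) = -1473 - 16*(1615/3 + 1444 + 5396/3) = -1473 - 16*3781 = -1473 - 60496 = -61969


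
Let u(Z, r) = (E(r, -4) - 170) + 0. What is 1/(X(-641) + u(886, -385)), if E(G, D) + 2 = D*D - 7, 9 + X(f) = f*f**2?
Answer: -1/263374893 ≈ -3.7969e-9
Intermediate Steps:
X(f) = -9 + f**3 (X(f) = -9 + f*f**2 = -9 + f**3)
E(G, D) = -9 + D**2 (E(G, D) = -2 + (D*D - 7) = -2 + (D**2 - 7) = -2 + (-7 + D**2) = -9 + D**2)
u(Z, r) = -163 (u(Z, r) = ((-9 + (-4)**2) - 170) + 0 = ((-9 + 16) - 170) + 0 = (7 - 170) + 0 = -163 + 0 = -163)
1/(X(-641) + u(886, -385)) = 1/((-9 + (-641)**3) - 163) = 1/((-9 - 263374721) - 163) = 1/(-263374730 - 163) = 1/(-263374893) = -1/263374893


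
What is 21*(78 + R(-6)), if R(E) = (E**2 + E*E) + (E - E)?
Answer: 3150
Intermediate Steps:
R(E) = 2*E**2 (R(E) = (E**2 + E**2) + 0 = 2*E**2 + 0 = 2*E**2)
21*(78 + R(-6)) = 21*(78 + 2*(-6)**2) = 21*(78 + 2*36) = 21*(78 + 72) = 21*150 = 3150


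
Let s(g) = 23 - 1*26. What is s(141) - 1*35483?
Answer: -35486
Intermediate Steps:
s(g) = -3 (s(g) = 23 - 26 = -3)
s(141) - 1*35483 = -3 - 1*35483 = -3 - 35483 = -35486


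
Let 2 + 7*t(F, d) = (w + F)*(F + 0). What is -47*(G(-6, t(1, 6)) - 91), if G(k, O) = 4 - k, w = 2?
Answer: 3807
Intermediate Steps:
t(F, d) = -2/7 + F*(2 + F)/7 (t(F, d) = -2/7 + ((2 + F)*(F + 0))/7 = -2/7 + ((2 + F)*F)/7 = -2/7 + (F*(2 + F))/7 = -2/7 + F*(2 + F)/7)
-47*(G(-6, t(1, 6)) - 91) = -47*((4 - 1*(-6)) - 91) = -47*((4 + 6) - 91) = -47*(10 - 91) = -47*(-81) = 3807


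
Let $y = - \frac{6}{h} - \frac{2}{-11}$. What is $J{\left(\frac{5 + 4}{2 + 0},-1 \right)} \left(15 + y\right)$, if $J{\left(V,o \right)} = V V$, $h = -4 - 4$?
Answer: $\frac{56781}{176} \approx 322.62$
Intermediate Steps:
$h = -8$
$J{\left(V,o \right)} = V^{2}$
$y = \frac{41}{44}$ ($y = - \frac{6}{-8} - \frac{2}{-11} = \left(-6\right) \left(- \frac{1}{8}\right) - - \frac{2}{11} = \frac{3}{4} + \frac{2}{11} = \frac{41}{44} \approx 0.93182$)
$J{\left(\frac{5 + 4}{2 + 0},-1 \right)} \left(15 + y\right) = \left(\frac{5 + 4}{2 + 0}\right)^{2} \left(15 + \frac{41}{44}\right) = \left(\frac{9}{2}\right)^{2} \cdot \frac{701}{44} = \frac{81}{4} \cdot \frac{701}{44} = \frac{56781}{176}$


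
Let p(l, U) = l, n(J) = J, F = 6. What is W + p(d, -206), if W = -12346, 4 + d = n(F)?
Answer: -12344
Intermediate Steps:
d = 2 (d = -4 + 6 = 2)
W + p(d, -206) = -12346 + 2 = -12344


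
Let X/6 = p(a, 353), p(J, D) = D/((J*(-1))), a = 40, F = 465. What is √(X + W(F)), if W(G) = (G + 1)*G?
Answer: √21663705/10 ≈ 465.44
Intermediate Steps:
W(G) = G*(1 + G) (W(G) = (1 + G)*G = G*(1 + G))
p(J, D) = -D/J (p(J, D) = D/((-J)) = D*(-1/J) = -D/J)
X = -1059/20 (X = 6*(-1*353/40) = 6*(-1*353*1/40) = 6*(-353/40) = -1059/20 ≈ -52.950)
√(X + W(F)) = √(-1059/20 + 465*(1 + 465)) = √(-1059/20 + 465*466) = √(-1059/20 + 216690) = √(4332741/20) = √21663705/10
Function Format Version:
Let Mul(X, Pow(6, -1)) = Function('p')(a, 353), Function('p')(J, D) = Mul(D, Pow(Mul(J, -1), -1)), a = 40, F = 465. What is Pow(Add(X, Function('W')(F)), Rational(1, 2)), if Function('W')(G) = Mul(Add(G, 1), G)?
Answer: Mul(Rational(1, 10), Pow(21663705, Rational(1, 2))) ≈ 465.44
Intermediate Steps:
Function('W')(G) = Mul(G, Add(1, G)) (Function('W')(G) = Mul(Add(1, G), G) = Mul(G, Add(1, G)))
Function('p')(J, D) = Mul(-1, D, Pow(J, -1)) (Function('p')(J, D) = Mul(D, Pow(Mul(-1, J), -1)) = Mul(D, Mul(-1, Pow(J, -1))) = Mul(-1, D, Pow(J, -1)))
X = Rational(-1059, 20) (X = Mul(6, Mul(-1, 353, Pow(40, -1))) = Mul(6, Mul(-1, 353, Rational(1, 40))) = Mul(6, Rational(-353, 40)) = Rational(-1059, 20) ≈ -52.950)
Pow(Add(X, Function('W')(F)), Rational(1, 2)) = Pow(Add(Rational(-1059, 20), Mul(465, Add(1, 465))), Rational(1, 2)) = Pow(Add(Rational(-1059, 20), Mul(465, 466)), Rational(1, 2)) = Pow(Add(Rational(-1059, 20), 216690), Rational(1, 2)) = Pow(Rational(4332741, 20), Rational(1, 2)) = Mul(Rational(1, 10), Pow(21663705, Rational(1, 2)))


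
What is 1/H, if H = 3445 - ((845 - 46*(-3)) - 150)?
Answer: 1/2612 ≈ 0.00038285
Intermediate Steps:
H = 2612 (H = 3445 - ((845 + 138) - 150) = 3445 - (983 - 150) = 3445 - 1*833 = 3445 - 833 = 2612)
1/H = 1/2612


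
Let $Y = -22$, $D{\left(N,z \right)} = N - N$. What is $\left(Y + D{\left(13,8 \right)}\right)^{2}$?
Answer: $484$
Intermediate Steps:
$D{\left(N,z \right)} = 0$
$\left(Y + D{\left(13,8 \right)}\right)^{2} = \left(-22 + 0\right)^{2} = \left(-22\right)^{2} = 484$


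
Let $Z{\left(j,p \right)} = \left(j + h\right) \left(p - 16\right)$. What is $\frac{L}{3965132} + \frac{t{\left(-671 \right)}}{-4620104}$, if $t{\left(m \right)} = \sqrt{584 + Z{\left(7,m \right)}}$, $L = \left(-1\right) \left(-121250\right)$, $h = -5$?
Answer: $\frac{60625}{1982566} - \frac{i \sqrt{790}}{4620104} \approx 0.030579 - 6.0836 \cdot 10^{-6} i$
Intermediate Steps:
$Z{\left(j,p \right)} = \left(-16 + p\right) \left(-5 + j\right)$ ($Z{\left(j,p \right)} = \left(j - 5\right) \left(p - 16\right) = \left(-5 + j\right) \left(-16 + p\right) = \left(-16 + p\right) \left(-5 + j\right)$)
$L = 121250$
$t{\left(m \right)} = \sqrt{552 + 2 m}$ ($t{\left(m \right)} = \sqrt{584 + \left(80 - 112 - 5 m + 7 m\right)} = \sqrt{584 + \left(-32 + 2 m\right)} = \sqrt{552 + 2 m}$)
$\frac{L}{3965132} + \frac{t{\left(-671 \right)}}{-4620104} = \frac{121250}{3965132} + \frac{\sqrt{552 + 2 \left(-671\right)}}{-4620104} = 121250 \cdot \frac{1}{3965132} + \sqrt{552 - 1342} \left(- \frac{1}{4620104}\right) = \frac{60625}{1982566} + \sqrt{-790} \left(- \frac{1}{4620104}\right) = \frac{60625}{1982566} + i \sqrt{790} \left(- \frac{1}{4620104}\right) = \frac{60625}{1982566} - \frac{i \sqrt{790}}{4620104}$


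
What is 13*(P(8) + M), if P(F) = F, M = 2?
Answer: 130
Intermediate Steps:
13*(P(8) + M) = 13*(8 + 2) = 13*10 = 130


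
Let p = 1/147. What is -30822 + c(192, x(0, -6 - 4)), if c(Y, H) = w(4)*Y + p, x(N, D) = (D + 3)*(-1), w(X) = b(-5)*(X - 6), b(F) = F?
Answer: -4248593/147 ≈ -28902.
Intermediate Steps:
p = 1/147 ≈ 0.0068027
w(X) = 30 - 5*X (w(X) = -5*(X - 6) = -5*(-6 + X) = 30 - 5*X)
x(N, D) = -3 - D (x(N, D) = (3 + D)*(-1) = -3 - D)
c(Y, H) = 1/147 + 10*Y (c(Y, H) = (30 - 5*4)*Y + 1/147 = (30 - 20)*Y + 1/147 = 10*Y + 1/147 = 1/147 + 10*Y)
-30822 + c(192, x(0, -6 - 4)) = -30822 + (1/147 + 10*192) = -30822 + (1/147 + 1920) = -30822 + 282241/147 = -4248593/147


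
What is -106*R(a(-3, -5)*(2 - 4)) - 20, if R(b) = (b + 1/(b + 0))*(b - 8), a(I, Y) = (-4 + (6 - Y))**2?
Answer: -53961870/49 ≈ -1.1013e+6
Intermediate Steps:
a(I, Y) = (2 - Y)**2
R(b) = (-8 + b)*(b + 1/b) (R(b) = (b + 1/b)*(-8 + b) = (-8 + b)*(b + 1/b))
-106*R(a(-3, -5)*(2 - 4)) - 20 = -106*(1 + ((-2 - 5)**2*(2 - 4))**2 - 8*(-2 - 5)**2*(2 - 4) - 8*1/((-2 - 5)**2*(2 - 4))) - 20 = -106*(1 + ((-7)**2*(-2))**2 - 8*(-7)**2*(-2) - 8/((-7)**2*(-2))) - 20 = -106*(1 + (49*(-2))**2 - 392*(-2) - 8/(49*(-2))) - 20 = -106*(1 + (-98)**2 - 8*(-98) - 8/(-98)) - 20 = -106*(1 + 9604 + 784 - 8*(-1/98)) - 20 = -106*(1 + 9604 + 784 + 4/49) - 20 = -106*509065/49 - 20 = -53960890/49 - 20 = -53961870/49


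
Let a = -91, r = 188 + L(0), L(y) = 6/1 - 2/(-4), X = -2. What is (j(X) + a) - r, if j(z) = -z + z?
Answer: -571/2 ≈ -285.50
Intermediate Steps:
L(y) = 13/2 (L(y) = 6*1 - 2*(-¼) = 6 + ½ = 13/2)
j(z) = 0
r = 389/2 (r = 188 + 13/2 = 389/2 ≈ 194.50)
(j(X) + a) - r = (0 - 91) - 1*389/2 = -91 - 389/2 = -571/2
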